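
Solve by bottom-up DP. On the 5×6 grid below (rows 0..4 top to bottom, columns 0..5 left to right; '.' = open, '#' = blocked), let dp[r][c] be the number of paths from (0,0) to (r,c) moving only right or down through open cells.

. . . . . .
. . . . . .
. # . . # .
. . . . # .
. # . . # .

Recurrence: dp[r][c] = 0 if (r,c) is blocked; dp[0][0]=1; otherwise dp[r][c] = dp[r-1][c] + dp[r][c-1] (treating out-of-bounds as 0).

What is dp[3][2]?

4

r\c   0   1   2   3   4   5
  0   1   1   1   1   1   1
  1   1   2   3   4   5   6
  2   1   0   3   7   0   6
  3   1   1   4  11   0   6
  4   1   0   4  15   0   6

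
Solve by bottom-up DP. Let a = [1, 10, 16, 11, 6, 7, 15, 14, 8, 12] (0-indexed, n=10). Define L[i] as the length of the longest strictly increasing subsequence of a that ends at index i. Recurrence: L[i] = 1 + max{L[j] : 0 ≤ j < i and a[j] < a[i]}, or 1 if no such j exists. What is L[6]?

   i    0    1    2    3    4    5    6    7    8    9
a[i]    1   10   16   11    6    7   15   14    8   12
L[i]    1    2    3    3    2    3    4    4    4    5

4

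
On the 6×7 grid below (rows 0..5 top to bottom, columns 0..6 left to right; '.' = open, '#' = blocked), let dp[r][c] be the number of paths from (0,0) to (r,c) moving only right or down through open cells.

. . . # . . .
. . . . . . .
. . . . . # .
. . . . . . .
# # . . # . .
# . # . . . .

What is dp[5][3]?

29

r\c   0   1   2   3   4   5   6
  0   1   1   1   0   0   0   0
  1   1   2   3   3   3   3   3
  2   1   3   6   9  12   0   3
  3   1   4  10  19  31  31  34
  4   0   0  10  29   0  31  65
  5   0   0   0  29  29  60 125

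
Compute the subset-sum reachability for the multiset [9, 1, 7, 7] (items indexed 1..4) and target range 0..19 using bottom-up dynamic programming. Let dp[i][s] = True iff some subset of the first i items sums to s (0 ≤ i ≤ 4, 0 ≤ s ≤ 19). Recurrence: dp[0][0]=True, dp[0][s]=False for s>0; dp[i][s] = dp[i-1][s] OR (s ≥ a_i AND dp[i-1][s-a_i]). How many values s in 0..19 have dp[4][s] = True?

10

i\s   0   1   2   3   4   5   6   7   8   9  10  11  12  13  14  15  16  17  18  19
  0   T   F   F   F   F   F   F   F   F   F   F   F   F   F   F   F   F   F   F   F
  1   T   F   F   F   F   F   F   F   F   T   F   F   F   F   F   F   F   F   F   F
  2   T   T   F   F   F   F   F   F   F   T   T   F   F   F   F   F   F   F   F   F
  3   T   T   F   F   F   F   F   T   T   T   T   F   F   F   F   F   T   T   F   F
  4   T   T   F   F   F   F   F   T   T   T   T   F   F   F   T   T   T   T   F   F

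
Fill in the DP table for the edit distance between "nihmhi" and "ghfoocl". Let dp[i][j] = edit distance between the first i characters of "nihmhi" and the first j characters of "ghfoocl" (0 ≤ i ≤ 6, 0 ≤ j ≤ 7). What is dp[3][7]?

7

   ''  g  h  f  o  o  c  l
''  0  1  2  3  4  5  6  7
 n  1  1  2  3  4  5  6  7
 i  2  2  2  3  4  5  6  7
 h  3  3  2  3  4  5  6  7
 m  4  4  3  3  4  5  6  7
 h  5  5  4  4  4  5  6  7
 i  6  6  5  5  5  5  6  7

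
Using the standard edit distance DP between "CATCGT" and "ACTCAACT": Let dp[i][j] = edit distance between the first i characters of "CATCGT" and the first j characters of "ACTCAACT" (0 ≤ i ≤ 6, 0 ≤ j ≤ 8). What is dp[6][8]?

   ''  A  C  T  C  A  A  C  T
''  0  1  2  3  4  5  6  7  8
 C  1  1  1  2  3  4  5  6  7
 A  2  1  2  2  3  3  4  5  6
 T  3  2  2  2  3  4  4  5  5
 C  4  3  2  3  2  3  4  4  5
 G  5  4  3  3  3  3  4  5  5
 T  6  5  4  3  4  4  4  5  5

5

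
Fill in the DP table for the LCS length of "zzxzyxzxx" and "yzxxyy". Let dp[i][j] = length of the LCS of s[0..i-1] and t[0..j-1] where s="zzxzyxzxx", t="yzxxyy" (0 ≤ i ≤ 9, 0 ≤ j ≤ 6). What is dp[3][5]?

   ''  y  z  x  x  y  y
''  0  0  0  0  0  0  0
 z  0  0  1  1  1  1  1
 z  0  0  1  1  1  1  1
 x  0  0  1  2  2  2  2
 z  0  0  1  2  2  2  2
 y  0  1  1  2  2  3  3
 x  0  1  1  2  3  3  3
 z  0  1  2  2  3  3  3
 x  0  1  2  3  3  3  3
 x  0  1  2  3  4  4  4

2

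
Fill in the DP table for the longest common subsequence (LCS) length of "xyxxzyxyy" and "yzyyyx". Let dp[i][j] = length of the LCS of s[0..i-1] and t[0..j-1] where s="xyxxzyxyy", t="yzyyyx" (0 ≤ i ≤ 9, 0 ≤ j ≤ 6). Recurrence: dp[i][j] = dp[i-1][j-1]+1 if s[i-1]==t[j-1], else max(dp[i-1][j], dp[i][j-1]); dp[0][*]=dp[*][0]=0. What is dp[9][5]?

   ''  y  z  y  y  y  x
''  0  0  0  0  0  0  0
 x  0  0  0  0  0  0  1
 y  0  1  1  1  1  1  1
 x  0  1  1  1  1  1  2
 x  0  1  1  1  1  1  2
 z  0  1  2  2  2  2  2
 y  0  1  2  3  3  3  3
 x  0  1  2  3  3  3  4
 y  0  1  2  3  4  4  4
 y  0  1  2  3  4  5  5

5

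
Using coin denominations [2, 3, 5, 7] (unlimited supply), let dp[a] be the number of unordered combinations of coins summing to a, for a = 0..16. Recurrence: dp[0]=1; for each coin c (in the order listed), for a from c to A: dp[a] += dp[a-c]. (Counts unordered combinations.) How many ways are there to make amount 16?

after  coin     0     1     2     3     4     5     6     7     8     9    10    11    12    13    14    15    16
          2     1     0     1     0     1     0     1     0     1     0     1     0     1     0     1     0     1
          3     1     0     1     1     1     1     2     1     2     2     2     2     3     2     3     3     3
          5     1     0     1     1     1     2     2     2     3     3     4     4     5     5     6     7     7
          7     1     0     1     1     1     2     2     3     3     4     5     5     7     7     9    10    11

11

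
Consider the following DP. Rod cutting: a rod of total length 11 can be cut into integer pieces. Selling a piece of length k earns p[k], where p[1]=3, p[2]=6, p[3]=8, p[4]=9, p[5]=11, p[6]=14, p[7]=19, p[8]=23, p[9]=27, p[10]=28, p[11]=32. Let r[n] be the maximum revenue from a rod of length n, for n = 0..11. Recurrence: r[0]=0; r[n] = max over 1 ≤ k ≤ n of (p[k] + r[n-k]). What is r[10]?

30

   n    0    1    2    3    4    5    6    7    8    9   10   11
r[n]    0    3    6    9   12   15   18   21   24   27   30   33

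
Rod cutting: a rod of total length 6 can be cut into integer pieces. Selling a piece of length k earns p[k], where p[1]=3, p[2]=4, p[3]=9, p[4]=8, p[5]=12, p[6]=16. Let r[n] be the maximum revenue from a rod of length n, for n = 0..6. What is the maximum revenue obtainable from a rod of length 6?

   n    0    1    2    3    4    5    6
r[n]    0    3    6    9   12   15   18

18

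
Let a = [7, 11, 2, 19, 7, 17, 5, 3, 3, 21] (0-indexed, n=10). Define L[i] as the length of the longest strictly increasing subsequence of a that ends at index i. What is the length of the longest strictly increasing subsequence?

4

   i    0    1    2    3    4    5    6    7    8    9
a[i]    7   11    2   19    7   17    5    3    3   21
L[i]    1    2    1    3    2    3    2    2    2    4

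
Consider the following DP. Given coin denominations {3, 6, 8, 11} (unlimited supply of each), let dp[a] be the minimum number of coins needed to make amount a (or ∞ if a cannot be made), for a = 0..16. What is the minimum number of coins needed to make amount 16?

 a  0  1  2  3  4  5  6  7  8  9 10 11 12 13 14 15 16
dp  0  -  -  1  -  -  1  -  1  2  -  1  2  -  2  3  2
(- denotes ∞ / unreachable)

2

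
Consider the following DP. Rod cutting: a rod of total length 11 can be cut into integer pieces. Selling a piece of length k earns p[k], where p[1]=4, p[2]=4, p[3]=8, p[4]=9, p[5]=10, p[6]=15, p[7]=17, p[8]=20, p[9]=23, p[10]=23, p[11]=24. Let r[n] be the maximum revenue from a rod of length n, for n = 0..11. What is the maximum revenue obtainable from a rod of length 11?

   n    0    1    2    3    4    5    6    7    8    9   10   11
r[n]    0    4    8   12   16   20   24   28   32   36   40   44

44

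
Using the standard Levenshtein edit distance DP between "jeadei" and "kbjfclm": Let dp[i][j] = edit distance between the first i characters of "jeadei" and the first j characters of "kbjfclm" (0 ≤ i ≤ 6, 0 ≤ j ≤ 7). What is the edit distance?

   ''  k  b  j  f  c  l  m
''  0  1  2  3  4  5  6  7
 j  1  1  2  2  3  4  5  6
 e  2  2  2  3  3  4  5  6
 a  3  3  3  3  4  4  5  6
 d  4  4  4  4  4  5  5  6
 e  5  5  5  5  5  5  6  6
 i  6  6  6  6  6  6  6  7

7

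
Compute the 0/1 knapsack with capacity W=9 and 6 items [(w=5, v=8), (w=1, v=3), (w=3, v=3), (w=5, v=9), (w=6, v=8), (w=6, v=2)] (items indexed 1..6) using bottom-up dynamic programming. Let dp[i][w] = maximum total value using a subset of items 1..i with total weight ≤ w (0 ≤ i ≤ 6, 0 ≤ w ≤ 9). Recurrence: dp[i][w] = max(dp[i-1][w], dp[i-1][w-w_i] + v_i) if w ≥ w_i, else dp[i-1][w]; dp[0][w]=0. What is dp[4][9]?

15

i\w   0   1   2   3   4   5   6   7   8   9
  0   0   0   0   0   0   0   0   0   0   0
  1   0   0   0   0   0   8   8   8   8   8
  2   0   3   3   3   3   8  11  11  11  11
  3   0   3   3   3   6   8  11  11  11  14
  4   0   3   3   3   6   9  12  12  12  15
  5   0   3   3   3   6   9  12  12  12  15
  6   0   3   3   3   6   9  12  12  12  15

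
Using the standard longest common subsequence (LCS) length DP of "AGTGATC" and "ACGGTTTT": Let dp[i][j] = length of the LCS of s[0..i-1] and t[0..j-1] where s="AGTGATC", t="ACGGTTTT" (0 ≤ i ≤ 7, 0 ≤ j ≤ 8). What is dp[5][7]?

3

   ''  A  C  G  G  T  T  T  T
''  0  0  0  0  0  0  0  0  0
 A  0  1  1  1  1  1  1  1  1
 G  0  1  1  2  2  2  2  2  2
 T  0  1  1  2  2  3  3  3  3
 G  0  1  1  2  3  3  3  3  3
 A  0  1  1  2  3  3  3  3  3
 T  0  1  1  2  3  4  4  4  4
 C  0  1  2  2  3  4  4  4  4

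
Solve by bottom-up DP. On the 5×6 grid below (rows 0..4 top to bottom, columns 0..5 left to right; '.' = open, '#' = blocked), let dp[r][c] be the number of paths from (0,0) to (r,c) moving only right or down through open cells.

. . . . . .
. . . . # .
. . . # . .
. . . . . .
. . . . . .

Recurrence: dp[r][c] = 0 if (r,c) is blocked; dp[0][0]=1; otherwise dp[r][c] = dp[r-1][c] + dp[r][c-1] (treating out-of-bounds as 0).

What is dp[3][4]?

10

r\c   0   1   2   3   4   5
  0   1   1   1   1   1   1
  1   1   2   3   4   0   1
  2   1   3   6   0   0   1
  3   1   4  10  10  10  11
  4   1   5  15  25  35  46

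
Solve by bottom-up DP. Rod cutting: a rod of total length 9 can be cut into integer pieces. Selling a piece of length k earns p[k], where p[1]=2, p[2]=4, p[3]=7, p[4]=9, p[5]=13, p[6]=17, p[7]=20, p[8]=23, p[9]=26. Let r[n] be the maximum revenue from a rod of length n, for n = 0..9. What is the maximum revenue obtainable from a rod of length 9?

   n    0    1    2    3    4    5    6    7    8    9
r[n]    0    2    4    7    9   13   17   20   23   26

26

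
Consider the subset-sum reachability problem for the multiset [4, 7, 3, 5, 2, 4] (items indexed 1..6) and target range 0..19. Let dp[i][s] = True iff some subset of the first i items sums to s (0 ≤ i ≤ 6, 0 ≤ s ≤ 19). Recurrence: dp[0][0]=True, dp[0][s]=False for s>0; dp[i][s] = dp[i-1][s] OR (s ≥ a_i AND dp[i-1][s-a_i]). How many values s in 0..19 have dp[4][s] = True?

i\s   0   1   2   3   4   5   6   7   8   9  10  11  12  13  14  15  16  17  18  19
  0   T   F   F   F   F   F   F   F   F   F   F   F   F   F   F   F   F   F   F   F
  1   T   F   F   F   T   F   F   F   F   F   F   F   F   F   F   F   F   F   F   F
  2   T   F   F   F   T   F   F   T   F   F   F   T   F   F   F   F   F   F   F   F
  3   T   F   F   T   T   F   F   T   F   F   T   T   F   F   T   F   F   F   F   F
  4   T   F   F   T   T   T   F   T   T   T   T   T   T   F   T   T   T   F   F   T
  5   T   F   T   T   T   T   T   T   T   T   T   T   T   T   T   T   T   T   T   T
  6   T   F   T   T   T   T   T   T   T   T   T   T   T   T   T   T   T   T   T   T

14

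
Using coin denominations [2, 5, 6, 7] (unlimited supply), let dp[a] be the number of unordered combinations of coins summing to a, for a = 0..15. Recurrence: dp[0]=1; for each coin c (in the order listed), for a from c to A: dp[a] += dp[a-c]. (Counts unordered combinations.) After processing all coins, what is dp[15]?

5

after  coin     0     1     2     3     4     5     6     7     8     9    10    11    12    13    14    15
          2     1     0     1     0     1     0     1     0     1     0     1     0     1     0     1     0
          5     1     0     1     0     1     1     1     1     1     1     2     1     2     1     2     2
          6     1     0     1     0     1     1     2     1     2     1     3     2     4     2     4     3
          7     1     0     1     0     1     1     2     2     2     2     3     3     5     4     6     5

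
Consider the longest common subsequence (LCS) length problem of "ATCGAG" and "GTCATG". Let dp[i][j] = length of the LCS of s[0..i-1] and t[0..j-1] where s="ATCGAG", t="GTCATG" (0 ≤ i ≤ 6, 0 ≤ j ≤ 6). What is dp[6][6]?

4

   ''  G  T  C  A  T  G
''  0  0  0  0  0  0  0
 A  0  0  0  0  1  1  1
 T  0  0  1  1  1  2  2
 C  0  0  1  2  2  2  2
 G  0  1  1  2  2  2  3
 A  0  1  1  2  3  3  3
 G  0  1  1  2  3  3  4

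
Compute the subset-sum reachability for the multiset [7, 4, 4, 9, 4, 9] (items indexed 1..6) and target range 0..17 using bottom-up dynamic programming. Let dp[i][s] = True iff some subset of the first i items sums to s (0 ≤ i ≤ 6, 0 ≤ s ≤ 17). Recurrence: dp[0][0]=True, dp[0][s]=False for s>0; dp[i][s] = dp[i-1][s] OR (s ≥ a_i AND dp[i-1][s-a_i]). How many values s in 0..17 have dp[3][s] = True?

6

i\s   0   1   2   3   4   5   6   7   8   9  10  11  12  13  14  15  16  17
  0   T   F   F   F   F   F   F   F   F   F   F   F   F   F   F   F   F   F
  1   T   F   F   F   F   F   F   T   F   F   F   F   F   F   F   F   F   F
  2   T   F   F   F   T   F   F   T   F   F   F   T   F   F   F   F   F   F
  3   T   F   F   F   T   F   F   T   T   F   F   T   F   F   F   T   F   F
  4   T   F   F   F   T   F   F   T   T   T   F   T   F   T   F   T   T   T
  5   T   F   F   F   T   F   F   T   T   T   F   T   T   T   F   T   T   T
  6   T   F   F   F   T   F   F   T   T   T   F   T   T   T   F   T   T   T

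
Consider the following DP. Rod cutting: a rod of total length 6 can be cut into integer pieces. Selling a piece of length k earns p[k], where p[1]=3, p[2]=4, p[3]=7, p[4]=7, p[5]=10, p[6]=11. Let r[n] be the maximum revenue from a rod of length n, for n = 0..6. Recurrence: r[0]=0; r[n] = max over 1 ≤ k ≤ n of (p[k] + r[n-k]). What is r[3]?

   n    0    1    2    3    4    5    6
r[n]    0    3    6    9   12   15   18

9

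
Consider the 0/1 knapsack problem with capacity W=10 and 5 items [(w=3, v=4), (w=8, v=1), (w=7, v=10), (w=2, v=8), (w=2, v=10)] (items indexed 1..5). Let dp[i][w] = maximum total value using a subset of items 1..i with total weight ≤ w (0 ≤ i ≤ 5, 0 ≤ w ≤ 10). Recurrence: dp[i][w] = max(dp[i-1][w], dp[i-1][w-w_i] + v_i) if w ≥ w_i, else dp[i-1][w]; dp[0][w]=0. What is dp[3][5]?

i\w   0   1   2   3   4   5   6   7   8   9  10
  0   0   0   0   0   0   0   0   0   0   0   0
  1   0   0   0   4   4   4   4   4   4   4   4
  2   0   0   0   4   4   4   4   4   4   4   4
  3   0   0   0   4   4   4   4  10  10  10  14
  4   0   0   8   8   8  12  12  12  12  18  18
  5   0   0  10  10  18  18  18  22  22  22  22

4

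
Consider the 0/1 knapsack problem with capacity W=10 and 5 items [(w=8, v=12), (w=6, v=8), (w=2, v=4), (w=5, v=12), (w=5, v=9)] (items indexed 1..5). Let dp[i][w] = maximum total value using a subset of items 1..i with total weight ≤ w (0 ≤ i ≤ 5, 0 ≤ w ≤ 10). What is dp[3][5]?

i\w   0   1   2   3   4   5   6   7   8   9  10
  0   0   0   0   0   0   0   0   0   0   0   0
  1   0   0   0   0   0   0   0   0  12  12  12
  2   0   0   0   0   0   0   8   8  12  12  12
  3   0   0   4   4   4   4   8   8  12  12  16
  4   0   0   4   4   4  12  12  16  16  16  16
  5   0   0   4   4   4  12  12  16  16  16  21

4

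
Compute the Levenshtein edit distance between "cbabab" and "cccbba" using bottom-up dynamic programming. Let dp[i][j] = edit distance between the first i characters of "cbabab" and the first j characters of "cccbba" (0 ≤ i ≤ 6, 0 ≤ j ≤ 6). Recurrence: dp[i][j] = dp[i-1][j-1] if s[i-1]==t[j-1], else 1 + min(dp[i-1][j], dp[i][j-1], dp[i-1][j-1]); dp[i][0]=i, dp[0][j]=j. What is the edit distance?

   ''  c  c  c  b  b  a
''  0  1  2  3  4  5  6
 c  1  0  1  2  3  4  5
 b  2  1  1  2  2  3  4
 a  3  2  2  2  3  3  3
 b  4  3  3  3  2  3  4
 a  5  4  4  4  3  3  3
 b  6  5  5  5  4  3  4

4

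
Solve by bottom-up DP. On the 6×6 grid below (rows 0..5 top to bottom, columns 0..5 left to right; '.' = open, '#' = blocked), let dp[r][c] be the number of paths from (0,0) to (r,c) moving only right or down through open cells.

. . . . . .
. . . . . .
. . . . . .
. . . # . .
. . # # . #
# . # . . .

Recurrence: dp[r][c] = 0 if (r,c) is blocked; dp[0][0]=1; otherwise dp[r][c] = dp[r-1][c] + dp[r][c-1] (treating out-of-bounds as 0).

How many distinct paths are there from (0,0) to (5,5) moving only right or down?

15

r\c   0   1   2   3   4   5
  0   1   1   1   1   1   1
  1   1   2   3   4   5   6
  2   1   3   6  10  15  21
  3   1   4  10   0  15  36
  4   1   5   0   0  15   0
  5   0   5   0   0  15  15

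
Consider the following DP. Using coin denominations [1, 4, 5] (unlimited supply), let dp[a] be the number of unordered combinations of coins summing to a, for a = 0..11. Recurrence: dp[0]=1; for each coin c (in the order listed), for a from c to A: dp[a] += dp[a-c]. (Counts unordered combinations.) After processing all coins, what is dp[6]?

after  coin     0     1     2     3     4     5     6     7     8     9    10    11
          1     1     1     1     1     1     1     1     1     1     1     1     1
          4     1     1     1     1     2     2     2     2     3     3     3     3
          5     1     1     1     1     2     3     3     3     4     5     6     6

3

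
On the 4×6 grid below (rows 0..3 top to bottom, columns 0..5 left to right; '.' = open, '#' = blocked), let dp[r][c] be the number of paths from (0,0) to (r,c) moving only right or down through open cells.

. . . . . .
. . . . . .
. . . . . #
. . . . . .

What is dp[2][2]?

6

r\c   0   1   2   3   4   5
  0   1   1   1   1   1   1
  1   1   2   3   4   5   6
  2   1   3   6  10  15   0
  3   1   4  10  20  35  35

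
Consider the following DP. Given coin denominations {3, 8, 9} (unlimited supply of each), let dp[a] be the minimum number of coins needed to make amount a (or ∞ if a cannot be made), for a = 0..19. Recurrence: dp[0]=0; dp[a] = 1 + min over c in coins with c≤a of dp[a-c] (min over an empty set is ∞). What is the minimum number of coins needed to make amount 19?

 a  0  1  2  3  4  5  6  7  8  9 10 11 12 13 14 15 16 17 18 19
dp  0  -  -  1  -  -  2  -  1  1  -  2  2  -  3  3  2  2  2  3
(- denotes ∞ / unreachable)

3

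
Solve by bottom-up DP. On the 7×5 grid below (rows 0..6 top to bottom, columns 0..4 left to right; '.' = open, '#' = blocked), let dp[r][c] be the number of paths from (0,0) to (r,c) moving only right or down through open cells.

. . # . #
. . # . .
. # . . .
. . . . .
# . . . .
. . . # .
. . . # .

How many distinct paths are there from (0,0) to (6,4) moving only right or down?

r\c   0   1   2   3   4
  0   1   1   0   0   0
  1   1   2   0   0   0
  2   1   0   0   0   0
  3   1   1   1   1   1
  4   0   1   2   3   4
  5   0   1   3   0   4
  6   0   1   4   0   4

4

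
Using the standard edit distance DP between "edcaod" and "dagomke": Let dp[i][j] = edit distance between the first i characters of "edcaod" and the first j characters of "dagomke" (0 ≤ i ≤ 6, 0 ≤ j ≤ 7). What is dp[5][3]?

   ''  d  a  g  o  m  k  e
''  0  1  2  3  4  5  6  7
 e  1  1  2  3  4  5  6  6
 d  2  1  2  3  4  5  6  7
 c  3  2  2  3  4  5  6  7
 a  4  3  2  3  4  5  6  7
 o  5  4  3  3  3  4  5  6
 d  6  5  4  4  4  4  5  6

3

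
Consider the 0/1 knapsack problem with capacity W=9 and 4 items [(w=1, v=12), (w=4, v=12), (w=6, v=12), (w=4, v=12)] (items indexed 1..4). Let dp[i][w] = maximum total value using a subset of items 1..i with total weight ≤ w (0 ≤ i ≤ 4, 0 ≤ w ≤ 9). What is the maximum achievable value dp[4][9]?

36

i\w   0   1   2   3   4   5   6   7   8   9
  0   0   0   0   0   0   0   0   0   0   0
  1   0  12  12  12  12  12  12  12  12  12
  2   0  12  12  12  12  24  24  24  24  24
  3   0  12  12  12  12  24  24  24  24  24
  4   0  12  12  12  12  24  24  24  24  36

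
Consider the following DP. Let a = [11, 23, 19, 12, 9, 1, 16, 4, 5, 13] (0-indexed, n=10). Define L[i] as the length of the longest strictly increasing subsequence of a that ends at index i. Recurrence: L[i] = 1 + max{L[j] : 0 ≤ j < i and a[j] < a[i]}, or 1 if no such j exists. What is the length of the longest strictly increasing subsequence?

4

   i    0    1    2    3    4    5    6    7    8    9
a[i]   11   23   19   12    9    1   16    4    5   13
L[i]    1    2    2    2    1    1    3    2    3    4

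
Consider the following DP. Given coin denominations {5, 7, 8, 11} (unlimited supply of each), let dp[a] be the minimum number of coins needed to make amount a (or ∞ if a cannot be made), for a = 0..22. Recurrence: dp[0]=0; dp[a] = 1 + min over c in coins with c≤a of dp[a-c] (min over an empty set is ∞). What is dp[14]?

2

 a  0  1  2  3  4  5  6  7  8  9 10 11 12 13 14 15 16 17 18 19 20 21 22
dp  0  -  -  -  -  1  -  1  1  -  2  1  2  2  2  2  2  3  2  2  3  3  2
(- denotes ∞ / unreachable)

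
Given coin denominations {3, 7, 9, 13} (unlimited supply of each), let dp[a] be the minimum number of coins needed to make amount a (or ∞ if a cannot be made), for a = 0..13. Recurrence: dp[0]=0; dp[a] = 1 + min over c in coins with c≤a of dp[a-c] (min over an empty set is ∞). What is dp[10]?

2

 a  0  1  2  3  4  5  6  7  8  9 10 11 12 13
dp  0  -  -  1  -  -  2  1  -  1  2  -  2  1
(- denotes ∞ / unreachable)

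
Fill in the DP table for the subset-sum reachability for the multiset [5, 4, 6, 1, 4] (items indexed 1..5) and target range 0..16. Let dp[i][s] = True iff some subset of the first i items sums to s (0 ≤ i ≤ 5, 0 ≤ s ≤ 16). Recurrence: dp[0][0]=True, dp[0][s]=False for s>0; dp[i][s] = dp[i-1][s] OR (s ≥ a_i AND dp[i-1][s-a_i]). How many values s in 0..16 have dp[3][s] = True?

i\s   0   1   2   3   4   5   6   7   8   9  10  11  12  13  14  15  16
  0   T   F   F   F   F   F   F   F   F   F   F   F   F   F   F   F   F
  1   T   F   F   F   F   T   F   F   F   F   F   F   F   F   F   F   F
  2   T   F   F   F   T   T   F   F   F   T   F   F   F   F   F   F   F
  3   T   F   F   F   T   T   T   F   F   T   T   T   F   F   F   T   F
  4   T   T   F   F   T   T   T   T   F   T   T   T   T   F   F   T   T
  5   T   T   F   F   T   T   T   T   T   T   T   T   T   T   T   T   T

8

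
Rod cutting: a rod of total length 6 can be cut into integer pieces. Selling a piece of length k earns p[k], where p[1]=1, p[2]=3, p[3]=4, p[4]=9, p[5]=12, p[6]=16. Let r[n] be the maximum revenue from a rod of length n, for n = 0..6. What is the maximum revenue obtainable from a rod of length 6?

16

   n    0    1    2    3    4    5    6
r[n]    0    1    3    4    9   12   16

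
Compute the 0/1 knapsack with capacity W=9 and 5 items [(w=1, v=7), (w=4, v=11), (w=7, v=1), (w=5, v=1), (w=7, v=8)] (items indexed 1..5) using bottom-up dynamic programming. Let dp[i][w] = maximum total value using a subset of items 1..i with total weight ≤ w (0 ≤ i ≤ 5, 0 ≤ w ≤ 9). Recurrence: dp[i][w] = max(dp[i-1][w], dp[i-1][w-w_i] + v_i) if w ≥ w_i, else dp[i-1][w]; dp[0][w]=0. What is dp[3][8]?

18

i\w   0   1   2   3   4   5   6   7   8   9
  0   0   0   0   0   0   0   0   0   0   0
  1   0   7   7   7   7   7   7   7   7   7
  2   0   7   7   7  11  18  18  18  18  18
  3   0   7   7   7  11  18  18  18  18  18
  4   0   7   7   7  11  18  18  18  18  18
  5   0   7   7   7  11  18  18  18  18  18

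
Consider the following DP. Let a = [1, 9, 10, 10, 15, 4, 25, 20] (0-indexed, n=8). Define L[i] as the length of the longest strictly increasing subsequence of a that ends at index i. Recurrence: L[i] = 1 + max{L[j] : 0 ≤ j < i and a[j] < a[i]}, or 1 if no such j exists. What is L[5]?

   i    0    1    2    3    4    5    6    7
a[i]    1    9   10   10   15    4   25   20
L[i]    1    2    3    3    4    2    5    5

2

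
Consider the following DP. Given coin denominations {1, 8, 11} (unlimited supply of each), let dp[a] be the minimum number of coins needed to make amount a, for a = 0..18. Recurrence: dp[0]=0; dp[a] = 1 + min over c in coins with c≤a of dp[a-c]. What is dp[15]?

5

 a  0  1  2  3  4  5  6  7  8  9 10 11 12 13 14 15 16 17 18
dp  0  1  2  3  4  5  6  7  1  2  3  1  2  3  4  5  2  3  4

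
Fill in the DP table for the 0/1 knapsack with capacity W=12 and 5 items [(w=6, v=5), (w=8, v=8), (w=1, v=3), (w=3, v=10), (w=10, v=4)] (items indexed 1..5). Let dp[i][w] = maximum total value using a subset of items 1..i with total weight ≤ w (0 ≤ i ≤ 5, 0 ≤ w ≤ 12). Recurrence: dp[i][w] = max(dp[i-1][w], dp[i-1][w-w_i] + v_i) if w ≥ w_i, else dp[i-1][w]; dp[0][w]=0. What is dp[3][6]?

5

i\w   0   1   2   3   4   5   6   7   8   9  10  11  12
  0   0   0   0   0   0   0   0   0   0   0   0   0   0
  1   0   0   0   0   0   0   5   5   5   5   5   5   5
  2   0   0   0   0   0   0   5   5   8   8   8   8   8
  3   0   3   3   3   3   3   5   8   8  11  11  11  11
  4   0   3   3  10  13  13  13  13  13  15  18  18  21
  5   0   3   3  10  13  13  13  13  13  15  18  18  21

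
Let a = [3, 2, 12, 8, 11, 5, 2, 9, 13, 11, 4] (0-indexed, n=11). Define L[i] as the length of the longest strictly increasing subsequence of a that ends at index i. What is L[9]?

4

   i    0    1    2    3    4    5    6    7    8    9   10
a[i]    3    2   12    8   11    5    2    9   13   11    4
L[i]    1    1    2    2    3    2    1    3    4    4    2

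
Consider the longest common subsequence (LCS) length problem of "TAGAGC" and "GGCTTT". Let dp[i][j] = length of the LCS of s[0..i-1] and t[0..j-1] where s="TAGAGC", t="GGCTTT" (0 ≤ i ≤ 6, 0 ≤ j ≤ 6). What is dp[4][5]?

   ''  G  G  C  T  T  T
''  0  0  0  0  0  0  0
 T  0  0  0  0  1  1  1
 A  0  0  0  0  1  1  1
 G  0  1  1  1  1  1  1
 A  0  1  1  1  1  1  1
 G  0  1  2  2  2  2  2
 C  0  1  2  3  3  3  3

1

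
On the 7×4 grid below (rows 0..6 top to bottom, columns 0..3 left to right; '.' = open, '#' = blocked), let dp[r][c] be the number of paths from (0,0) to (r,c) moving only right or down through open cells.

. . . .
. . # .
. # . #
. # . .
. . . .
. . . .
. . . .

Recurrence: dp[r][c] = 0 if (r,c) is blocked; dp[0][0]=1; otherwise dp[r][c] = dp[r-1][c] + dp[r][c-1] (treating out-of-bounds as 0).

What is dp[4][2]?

r\c   0   1   2   3
  0   1   1   1   1
  1   1   2   0   1
  2   1   0   0   0
  3   1   0   0   0
  4   1   1   1   1
  5   1   2   3   4
  6   1   3   6  10

1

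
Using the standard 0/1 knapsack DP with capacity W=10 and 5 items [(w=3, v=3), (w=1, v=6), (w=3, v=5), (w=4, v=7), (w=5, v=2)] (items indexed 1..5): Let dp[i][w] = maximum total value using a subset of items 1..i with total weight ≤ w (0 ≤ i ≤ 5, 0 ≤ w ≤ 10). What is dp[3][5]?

11

i\w   0   1   2   3   4   5   6   7   8   9  10
  0   0   0   0   0   0   0   0   0   0   0   0
  1   0   0   0   3   3   3   3   3   3   3   3
  2   0   6   6   6   9   9   9   9   9   9   9
  3   0   6   6   6  11  11  11  14  14  14  14
  4   0   6   6   6  11  13  13  14  18  18  18
  5   0   6   6   6  11  13  13  14  18  18  18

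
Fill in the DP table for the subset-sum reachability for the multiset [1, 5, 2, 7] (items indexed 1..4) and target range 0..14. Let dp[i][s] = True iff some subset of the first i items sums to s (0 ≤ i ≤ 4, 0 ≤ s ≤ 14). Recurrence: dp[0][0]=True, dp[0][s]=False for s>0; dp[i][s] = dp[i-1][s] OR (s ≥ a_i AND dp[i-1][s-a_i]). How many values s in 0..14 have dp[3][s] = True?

i\s   0   1   2   3   4   5   6   7   8   9  10  11  12  13  14
  0   T   F   F   F   F   F   F   F   F   F   F   F   F   F   F
  1   T   T   F   F   F   F   F   F   F   F   F   F   F   F   F
  2   T   T   F   F   F   T   T   F   F   F   F   F   F   F   F
  3   T   T   T   T   F   T   T   T   T   F   F   F   F   F   F
  4   T   T   T   T   F   T   T   T   T   T   T   F   T   T   T

8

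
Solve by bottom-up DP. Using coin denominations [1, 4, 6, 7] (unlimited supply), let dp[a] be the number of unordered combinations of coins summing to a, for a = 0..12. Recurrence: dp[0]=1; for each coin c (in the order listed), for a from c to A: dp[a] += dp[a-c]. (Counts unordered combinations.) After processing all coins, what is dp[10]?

after  coin     0     1     2     3     4     5     6     7     8     9    10    11    12
          1     1     1     1     1     1     1     1     1     1     1     1     1     1
          4     1     1     1     1     2     2     2     2     3     3     3     3     4
          6     1     1     1     1     2     2     3     3     4     4     5     5     7
          7     1     1     1     1     2     2     3     4     5     5     6     7     9

6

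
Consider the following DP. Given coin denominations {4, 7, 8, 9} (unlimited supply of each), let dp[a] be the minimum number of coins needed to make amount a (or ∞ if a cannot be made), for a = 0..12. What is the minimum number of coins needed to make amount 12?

2

 a  0  1  2  3  4  5  6  7  8  9 10 11 12
dp  0  -  -  -  1  -  -  1  1  1  -  2  2
(- denotes ∞ / unreachable)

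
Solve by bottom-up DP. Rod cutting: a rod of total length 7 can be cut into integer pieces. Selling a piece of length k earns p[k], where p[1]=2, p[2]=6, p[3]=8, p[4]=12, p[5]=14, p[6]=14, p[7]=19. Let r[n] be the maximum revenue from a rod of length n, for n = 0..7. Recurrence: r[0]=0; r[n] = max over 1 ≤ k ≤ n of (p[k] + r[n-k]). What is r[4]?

12

   n    0    1    2    3    4    5    6    7
r[n]    0    2    6    8   12   14   18   20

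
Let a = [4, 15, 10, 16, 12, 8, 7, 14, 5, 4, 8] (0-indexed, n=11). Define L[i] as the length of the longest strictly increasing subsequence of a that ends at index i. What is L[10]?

3

   i    0    1    2    3    4    5    6    7    8    9   10
a[i]    4   15   10   16   12    8    7   14    5    4    8
L[i]    1    2    2    3    3    2    2    4    2    1    3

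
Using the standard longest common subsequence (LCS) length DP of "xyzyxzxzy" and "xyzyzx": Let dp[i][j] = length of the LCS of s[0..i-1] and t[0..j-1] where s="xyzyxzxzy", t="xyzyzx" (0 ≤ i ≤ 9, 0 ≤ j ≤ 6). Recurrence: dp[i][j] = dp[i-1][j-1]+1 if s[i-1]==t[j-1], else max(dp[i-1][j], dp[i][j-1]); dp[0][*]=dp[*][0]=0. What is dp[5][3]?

3

   ''  x  y  z  y  z  x
''  0  0  0  0  0  0  0
 x  0  1  1  1  1  1  1
 y  0  1  2  2  2  2  2
 z  0  1  2  3  3  3  3
 y  0  1  2  3  4  4  4
 x  0  1  2  3  4  4  5
 z  0  1  2  3  4  5  5
 x  0  1  2  3  4  5  6
 z  0  1  2  3  4  5  6
 y  0  1  2  3  4  5  6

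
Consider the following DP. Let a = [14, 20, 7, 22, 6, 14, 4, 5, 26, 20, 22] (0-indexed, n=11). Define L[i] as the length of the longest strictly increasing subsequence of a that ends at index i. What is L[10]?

   i    0    1    2    3    4    5    6    7    8    9   10
a[i]   14   20    7   22    6   14    4    5   26   20   22
L[i]    1    2    1    3    1    2    1    2    4    3    4

4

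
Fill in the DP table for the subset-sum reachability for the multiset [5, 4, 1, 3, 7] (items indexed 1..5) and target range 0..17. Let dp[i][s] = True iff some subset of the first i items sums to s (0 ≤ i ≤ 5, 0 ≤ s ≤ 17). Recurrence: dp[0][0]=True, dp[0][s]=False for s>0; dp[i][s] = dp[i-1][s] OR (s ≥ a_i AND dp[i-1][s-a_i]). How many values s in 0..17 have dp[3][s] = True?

i\s   0   1   2   3   4   5   6   7   8   9  10  11  12  13  14  15  16  17
  0   T   F   F   F   F   F   F   F   F   F   F   F   F   F   F   F   F   F
  1   T   F   F   F   F   T   F   F   F   F   F   F   F   F   F   F   F   F
  2   T   F   F   F   T   T   F   F   F   T   F   F   F   F   F   F   F   F
  3   T   T   F   F   T   T   T   F   F   T   T   F   F   F   F   F   F   F
  4   T   T   F   T   T   T   T   T   T   T   T   F   T   T   F   F   F   F
  5   T   T   F   T   T   T   T   T   T   T   T   T   T   T   T   T   T   T

7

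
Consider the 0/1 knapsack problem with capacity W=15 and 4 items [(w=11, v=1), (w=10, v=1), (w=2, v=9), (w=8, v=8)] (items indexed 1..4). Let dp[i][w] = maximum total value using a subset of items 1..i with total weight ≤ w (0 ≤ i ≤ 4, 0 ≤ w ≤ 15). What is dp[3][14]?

i\w   0   1   2   3   4   5   6   7   8   9  10  11  12  13  14  15
  0   0   0   0   0   0   0   0   0   0   0   0   0   0   0   0   0
  1   0   0   0   0   0   0   0   0   0   0   0   1   1   1   1   1
  2   0   0   0   0   0   0   0   0   0   0   1   1   1   1   1   1
  3   0   0   9   9   9   9   9   9   9   9   9   9  10  10  10  10
  4   0   0   9   9   9   9   9   9   9   9  17  17  17  17  17  17

10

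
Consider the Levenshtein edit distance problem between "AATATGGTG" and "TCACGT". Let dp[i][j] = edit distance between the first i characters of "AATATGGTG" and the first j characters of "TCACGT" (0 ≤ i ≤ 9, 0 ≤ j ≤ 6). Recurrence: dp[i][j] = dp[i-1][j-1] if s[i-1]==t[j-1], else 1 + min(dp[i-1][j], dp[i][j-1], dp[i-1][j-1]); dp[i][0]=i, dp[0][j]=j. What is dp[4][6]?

   ''  T  C  A  C  G  T
''  0  1  2  3  4  5  6
 A  1  1  2  2  3  4  5
 A  2  2  2  2  3  4  5
 T  3  2  3  3  3  4  4
 A  4  3  3  3  4  4  5
 T  5  4  4  4  4  5  4
 G  6  5  5  5  5  4  5
 G  7  6  6  6  6  5  5
 T  8  7  7  7  7  6  5
 G  9  8  8  8  8  7  6

5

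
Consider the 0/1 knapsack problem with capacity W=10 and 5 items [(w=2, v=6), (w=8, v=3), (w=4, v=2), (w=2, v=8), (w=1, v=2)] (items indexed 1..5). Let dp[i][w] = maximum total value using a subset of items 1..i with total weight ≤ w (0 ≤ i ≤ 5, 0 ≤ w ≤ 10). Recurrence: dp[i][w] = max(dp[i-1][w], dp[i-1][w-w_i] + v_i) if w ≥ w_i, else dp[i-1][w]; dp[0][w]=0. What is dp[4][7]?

i\w   0   1   2   3   4   5   6   7   8   9  10
  0   0   0   0   0   0   0   0   0   0   0   0
  1   0   0   6   6   6   6   6   6   6   6   6
  2   0   0   6   6   6   6   6   6   6   6   9
  3   0   0   6   6   6   6   8   8   8   8   9
  4   0   0   8   8  14  14  14  14  16  16  16
  5   0   2   8  10  14  16  16  16  16  18  18

14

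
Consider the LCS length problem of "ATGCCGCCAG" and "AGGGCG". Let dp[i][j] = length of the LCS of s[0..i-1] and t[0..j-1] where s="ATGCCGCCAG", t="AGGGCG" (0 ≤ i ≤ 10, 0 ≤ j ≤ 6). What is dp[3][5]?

2

   ''  A  G  G  G  C  G
''  0  0  0  0  0  0  0
 A  0  1  1  1  1  1  1
 T  0  1  1  1  1  1  1
 G  0  1  2  2  2  2  2
 C  0  1  2  2  2  3  3
 C  0  1  2  2  2  3  3
 G  0  1  2  3  3  3  4
 C  0  1  2  3  3  4  4
 C  0  1  2  3  3  4  4
 A  0  1  2  3  3  4  4
 G  0  1  2  3  4  4  5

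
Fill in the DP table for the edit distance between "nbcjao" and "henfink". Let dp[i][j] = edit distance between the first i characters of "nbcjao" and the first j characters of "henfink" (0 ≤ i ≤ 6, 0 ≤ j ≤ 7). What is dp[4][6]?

   ''  h  e  n  f  i  n  k
''  0  1  2  3  4  5  6  7
 n  1  1  2  2  3  4  5  6
 b  2  2  2  3  3  4  5  6
 c  3  3  3  3  4  4  5  6
 j  4  4  4  4  4  5  5  6
 a  5  5  5  5  5  5  6  6
 o  6  6  6  6  6  6  6  7

5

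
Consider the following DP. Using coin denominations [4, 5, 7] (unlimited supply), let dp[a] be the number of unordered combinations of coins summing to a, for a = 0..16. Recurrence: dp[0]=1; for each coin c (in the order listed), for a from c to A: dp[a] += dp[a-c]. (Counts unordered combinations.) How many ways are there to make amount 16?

2

after  coin     0     1     2     3     4     5     6     7     8     9    10    11    12    13    14    15    16
          4     1     0     0     0     1     0     0     0     1     0     0     0     1     0     0     0     1
          5     1     0     0     0     1     1     0     0     1     1     1     0     1     1     1     1     1
          7     1     0     0     0     1     1     0     1     1     1     1     1     2     1     2     2     2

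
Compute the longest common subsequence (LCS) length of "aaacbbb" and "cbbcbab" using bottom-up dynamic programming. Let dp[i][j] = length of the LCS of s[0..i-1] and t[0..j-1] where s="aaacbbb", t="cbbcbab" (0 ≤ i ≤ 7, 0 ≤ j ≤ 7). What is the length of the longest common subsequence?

   ''  c  b  b  c  b  a  b
''  0  0  0  0  0  0  0  0
 a  0  0  0  0  0  0  1  1
 a  0  0  0  0  0  0  1  1
 a  0  0  0  0  0  0  1  1
 c  0  1  1  1  1  1  1  1
 b  0  1  2  2  2  2  2  2
 b  0  1  2  3  3  3  3  3
 b  0  1  2  3  3  4  4  4

4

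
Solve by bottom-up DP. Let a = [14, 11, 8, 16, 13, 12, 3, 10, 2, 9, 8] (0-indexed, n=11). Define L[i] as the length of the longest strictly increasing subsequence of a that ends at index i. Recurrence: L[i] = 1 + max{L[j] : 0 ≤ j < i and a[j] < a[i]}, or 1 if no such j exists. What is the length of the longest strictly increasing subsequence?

   i    0    1    2    3    4    5    6    7    8    9   10
a[i]   14   11    8   16   13   12    3   10    2    9    8
L[i]    1    1    1    2    2    2    1    2    1    2    2

2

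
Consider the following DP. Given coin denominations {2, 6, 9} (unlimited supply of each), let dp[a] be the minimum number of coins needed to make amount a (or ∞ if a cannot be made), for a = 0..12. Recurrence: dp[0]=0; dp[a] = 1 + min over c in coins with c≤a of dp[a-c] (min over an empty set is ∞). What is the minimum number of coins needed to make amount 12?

2

 a  0  1  2  3  4  5  6  7  8  9 10 11 12
dp  0  -  1  -  2  -  1  -  2  1  3  2  2
(- denotes ∞ / unreachable)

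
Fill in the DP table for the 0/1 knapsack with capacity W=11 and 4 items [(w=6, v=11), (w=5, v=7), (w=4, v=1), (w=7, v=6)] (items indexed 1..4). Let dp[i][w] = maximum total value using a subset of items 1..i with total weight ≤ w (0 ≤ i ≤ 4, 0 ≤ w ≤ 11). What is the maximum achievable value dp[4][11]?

18

i\w   0   1   2   3   4   5   6   7   8   9  10  11
  0   0   0   0   0   0   0   0   0   0   0   0   0
  1   0   0   0   0   0   0  11  11  11  11  11  11
  2   0   0   0   0   0   7  11  11  11  11  11  18
  3   0   0   0   0   1   7  11  11  11  11  12  18
  4   0   0   0   0   1   7  11  11  11  11  12  18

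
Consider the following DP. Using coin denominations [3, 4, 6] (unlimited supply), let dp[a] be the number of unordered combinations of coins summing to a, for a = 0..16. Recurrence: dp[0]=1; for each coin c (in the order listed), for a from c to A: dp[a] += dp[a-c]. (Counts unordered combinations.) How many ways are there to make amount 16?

4

after  coin     0     1     2     3     4     5     6     7     8     9    10    11    12    13    14    15    16
          3     1     0     0     1     0     0     1     0     0     1     0     0     1     0     0     1     0
          4     1     0     0     1     1     0     1     1     1     1     1     1     2     1     1     2     2
          6     1     0     0     1     1     0     2     1     1     2     2     1     4     2     2     4     4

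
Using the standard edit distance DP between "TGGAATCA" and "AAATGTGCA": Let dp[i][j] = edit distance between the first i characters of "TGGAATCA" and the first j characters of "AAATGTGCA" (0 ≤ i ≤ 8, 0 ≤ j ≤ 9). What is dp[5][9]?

   ''  A  A  A  T  G  T  G  C  A
''  0  1  2  3  4  5  6  7  8  9
 T  1  1  2  3  3  4  5  6  7  8
 G  2  2  2  3  4  3  4  5  6  7
 G  3  3  3  3  4  4  4  4  5  6
 A  4  3  3  3  4  5  5  5  5  5
 A  5  4  3  3  4  5  6  6  6  5
 T  6  5  4  4  3  4  5  6  7  6
 C  7  6  5  5  4  4  5  6  6  7
 A  8  7  6  5  5  5  5  6  7  6

5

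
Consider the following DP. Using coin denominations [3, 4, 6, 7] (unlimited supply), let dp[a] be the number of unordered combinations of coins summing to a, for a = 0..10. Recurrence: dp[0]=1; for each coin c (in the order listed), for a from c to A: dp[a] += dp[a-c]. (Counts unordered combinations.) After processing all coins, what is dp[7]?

after  coin     0     1     2     3     4     5     6     7     8     9    10
          3     1     0     0     1     0     0     1     0     0     1     0
          4     1     0     0     1     1     0     1     1     1     1     1
          6     1     0     0     1     1     0     2     1     1     2     2
          7     1     0     0     1     1     0     2     2     1     2     3

2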